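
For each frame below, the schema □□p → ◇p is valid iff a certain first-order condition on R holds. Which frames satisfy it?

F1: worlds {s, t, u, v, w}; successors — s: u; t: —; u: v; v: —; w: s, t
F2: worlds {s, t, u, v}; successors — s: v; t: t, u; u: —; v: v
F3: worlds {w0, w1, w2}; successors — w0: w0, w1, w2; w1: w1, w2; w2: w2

F3

The schema corresponds to a generalized confluence (Geach) condition: ∀x ∃w (xR²w ∧ xRw).
F1: fails — at s but no w* with sR²w* and sRw*.
F2: fails — at u but no w with uR²w and uRw.
F3: condition met.
Valid on: F3.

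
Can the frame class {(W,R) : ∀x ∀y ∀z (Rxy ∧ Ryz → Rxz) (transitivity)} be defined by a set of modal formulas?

Definable; □r → □□r defines it

The condition is transitivity. A defining modal formula is □r → □□r.
Suppose □r→□□r is valid. Take Rxy, Ryz and set V(r)={w : Rxw}. Then □r at x, so □□r at x, so □r at y, so r at z, i.e. Rxz.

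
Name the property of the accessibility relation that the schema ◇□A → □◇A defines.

Suppose ◇□A→□◇A is valid. Take Rxy, Rxz and set V(A)={w : Ryw}. Then □A at y so ◇□A at x, so □◇A at x, so ◇A at z, giving w with Rzw and Ryw.
The converse is a direct semantic check.
So the correspondent is convergence.

convergence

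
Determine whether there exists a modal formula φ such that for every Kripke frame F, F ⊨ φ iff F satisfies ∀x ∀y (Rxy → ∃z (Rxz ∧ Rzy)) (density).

Definable; □□q → □q defines it

Yes: it is density, defined by the C4 schema □□q → □q.
Suppose □□q→□q is valid. Take Rxy and set V(q)={w : xR²w}. Then □□q at x, so □q at x, so q at y, i.e. ∃z(Rxz∧Rzy).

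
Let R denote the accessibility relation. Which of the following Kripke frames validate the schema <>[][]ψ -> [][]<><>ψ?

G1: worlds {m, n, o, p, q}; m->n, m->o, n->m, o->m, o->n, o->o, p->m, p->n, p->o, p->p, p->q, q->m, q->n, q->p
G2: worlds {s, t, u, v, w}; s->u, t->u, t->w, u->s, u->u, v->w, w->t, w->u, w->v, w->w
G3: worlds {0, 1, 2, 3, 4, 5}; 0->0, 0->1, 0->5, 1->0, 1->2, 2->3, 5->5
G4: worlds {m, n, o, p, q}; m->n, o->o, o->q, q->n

G1, G2

Frame correspondent (Sahlqvist): forall x forall y forall z ((xRy & x R^2 z) -> exists w (y R^2 w & z R^2 w)) — i.e. a generalized confluence (Geach) condition.
G1: holds.
G2: holds.
G3: fails — 0R0, 0R²2 but no w with 0R²w and 2R²w.
G4: fails — oRo, oR²n but no w with oR²w and nR²w.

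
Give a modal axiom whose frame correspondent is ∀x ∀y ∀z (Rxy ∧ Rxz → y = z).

A defining formula is ◇p → □p (the CD axiom).
Suppose ◇p→□p is valid. Take Rxy, Rxz and set V(p)={y}. Then ◇p at x, so □p at x, so p at z, i.e. z=y.

◇p → □p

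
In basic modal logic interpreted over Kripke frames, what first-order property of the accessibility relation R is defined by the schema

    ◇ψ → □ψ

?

Suppose ◇ψ→□ψ is valid. Take Rxy, Rxz and set V(ψ)={y}. Then ◇ψ at x, so □ψ at x, so ψ at z, i.e. z=y.

Partial functionality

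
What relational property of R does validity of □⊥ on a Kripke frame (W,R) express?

emptiness of R

□⊥ is valid iff no world has any successor (otherwise □⊥ fails at any world with one).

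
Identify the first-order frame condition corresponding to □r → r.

reflexivity: ∀x Rxx

This is the T axiom.
It corresponds to reflexivity: ∀x Rxx.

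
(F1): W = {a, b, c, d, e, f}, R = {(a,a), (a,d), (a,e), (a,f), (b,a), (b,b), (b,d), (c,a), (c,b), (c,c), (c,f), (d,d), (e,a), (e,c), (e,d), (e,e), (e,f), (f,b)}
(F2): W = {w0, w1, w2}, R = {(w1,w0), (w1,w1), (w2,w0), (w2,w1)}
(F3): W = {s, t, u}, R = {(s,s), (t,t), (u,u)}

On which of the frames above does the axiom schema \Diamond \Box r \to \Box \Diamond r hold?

(F3)

This is the axiom for convergence; its first-order frame correspondent is \forall x \forall y \forall z (Rxy \wedge Rxz \to \exists w (Ryw \wedge Rzw)).
(F1): fails — Rae and Raf but e and f have no common successor.
(F2): fails — Rw1w1 and Rw1w0 but w1 and w0 have no common successor.
(F3): ✓.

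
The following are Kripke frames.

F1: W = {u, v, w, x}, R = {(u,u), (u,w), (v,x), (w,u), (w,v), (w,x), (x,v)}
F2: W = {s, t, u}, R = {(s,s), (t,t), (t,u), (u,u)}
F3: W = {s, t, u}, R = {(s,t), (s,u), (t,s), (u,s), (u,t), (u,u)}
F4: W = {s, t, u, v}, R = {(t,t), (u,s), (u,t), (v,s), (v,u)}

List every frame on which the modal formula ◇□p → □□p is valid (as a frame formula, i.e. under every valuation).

Frame correspondent (Sahlqvist): ∀x ∀y ∀z ((xRy ∧ xR²z) → ∃w (yRw ∧ z = w)) — i.e. a generalized confluence (Geach) condition.
F1: fails — uRu, uR²v but no t with uRt and v=t.
F2: fails — tRu, tR²t but no w with uRw and t=w.
F3: fails — sRt, sR²t but no w with tRw and t=w.
F4: fails — uRs, uR²t but no w with sRw and t=w.
Valid on no frame.

none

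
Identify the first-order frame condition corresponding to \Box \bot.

□⊥ is valid iff no world has any successor (otherwise □⊥ fails at any world with one).

emptiness of R: \forall x \forall y \neg Rxy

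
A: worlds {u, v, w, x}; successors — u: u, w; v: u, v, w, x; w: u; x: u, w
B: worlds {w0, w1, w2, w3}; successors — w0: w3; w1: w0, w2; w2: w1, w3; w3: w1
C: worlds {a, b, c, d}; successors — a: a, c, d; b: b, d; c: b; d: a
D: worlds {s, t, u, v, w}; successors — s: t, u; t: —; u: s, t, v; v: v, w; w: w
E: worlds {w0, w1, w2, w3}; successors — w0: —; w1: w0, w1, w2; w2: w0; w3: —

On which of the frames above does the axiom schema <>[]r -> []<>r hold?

Frame correspondent (Sahlqvist): forall x forall y forall z (Rxy & Rxz -> exists w (Ryw & Rzw)) — i.e. convergence.
A: ✓.
B: fails — Rw2w1 and Rw2w3 but w1 and w3 have no common successor.
C: fails — Raa and Rac but a and c have no common successor.
D: fails — Rsu and Rst but u and t have no common successor.
E: fails — Rw1w2 and Rw1w0 but w2 and w0 have no common successor.
Valid on: A.

A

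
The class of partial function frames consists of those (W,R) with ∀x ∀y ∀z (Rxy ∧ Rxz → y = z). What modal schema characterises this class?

This is partial functionality; the standard corresponding axiom is CD: ◇s → □s.
Suppose ◇s→□s is valid. Take Rxy, Rxz and set V(s)={y}. Then ◇s at x, so □s at x, so s at z, i.e. z=y.

◇s → □s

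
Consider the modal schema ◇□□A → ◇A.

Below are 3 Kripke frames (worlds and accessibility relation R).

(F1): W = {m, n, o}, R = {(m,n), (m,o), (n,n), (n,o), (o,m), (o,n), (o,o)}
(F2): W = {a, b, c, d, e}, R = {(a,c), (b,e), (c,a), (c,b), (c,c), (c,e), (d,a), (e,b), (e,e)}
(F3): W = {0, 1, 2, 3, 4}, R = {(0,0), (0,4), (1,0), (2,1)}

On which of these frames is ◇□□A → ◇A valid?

Frame correspondent (Sahlqvist): ∀x ∀y (xRy → ∃w (yR²w ∧ xRw)) — i.e. a generalized confluence (Geach) condition.
(F1): ✓.
(F2): ✓.
(F3): fails — 0R4 but no w with 4R²w and 0Rw.

(F1), (F2)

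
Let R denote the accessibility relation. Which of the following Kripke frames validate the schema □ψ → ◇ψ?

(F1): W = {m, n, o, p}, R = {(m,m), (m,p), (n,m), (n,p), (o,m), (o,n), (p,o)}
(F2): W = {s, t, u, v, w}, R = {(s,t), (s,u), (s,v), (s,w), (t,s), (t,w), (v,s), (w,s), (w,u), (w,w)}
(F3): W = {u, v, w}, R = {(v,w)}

The schema corresponds to seriality: ∀x ∃y Rxy.
(F1): condition met.
(F2): fails — world u has no successor.
(F3): fails — world u has no successor.
Valid on: (F1).

(F1)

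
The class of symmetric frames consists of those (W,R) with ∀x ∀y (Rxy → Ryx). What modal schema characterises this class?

p → □◇p

A defining formula is p → □◇p (the B axiom).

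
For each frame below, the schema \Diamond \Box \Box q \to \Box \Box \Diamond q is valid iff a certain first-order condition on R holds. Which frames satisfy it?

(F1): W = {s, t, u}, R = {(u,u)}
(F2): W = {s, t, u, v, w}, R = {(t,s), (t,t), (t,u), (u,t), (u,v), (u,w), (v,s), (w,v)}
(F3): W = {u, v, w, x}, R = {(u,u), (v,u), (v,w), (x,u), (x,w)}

(F1)

This is the axiom for a generalized confluence (Geach) condition; its first-order frame correspondent is \forall x \forall y \forall z ((xRy \wedge x R^2 z) \to \exists w (y R^2 w \wedge zRw)).
(F1): holds.
(F2): fails — tRs, tR²s but no w* with sR²w* and sRw*.
(F3): fails — vRw, vR²u but no t with wR²t and uRt.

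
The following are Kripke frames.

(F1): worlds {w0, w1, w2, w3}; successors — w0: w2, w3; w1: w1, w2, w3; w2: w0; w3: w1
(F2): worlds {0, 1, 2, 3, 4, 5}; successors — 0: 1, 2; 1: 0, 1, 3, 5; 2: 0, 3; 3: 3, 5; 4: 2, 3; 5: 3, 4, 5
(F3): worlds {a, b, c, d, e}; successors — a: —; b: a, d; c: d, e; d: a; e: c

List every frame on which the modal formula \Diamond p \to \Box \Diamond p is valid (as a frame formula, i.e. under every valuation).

Frame correspondent (Sahlqvist): \forall x \forall y \forall z (Rxy \wedge Rxz \to Ryz) — i.e. the Euclidean property.
(F1): fails — Rw0w2 and Rw0w2 but not Rw2w2.
(F2): fails — R02 and R02 but not R22.
(F3): fails — Rba and Rba but not Raa.

none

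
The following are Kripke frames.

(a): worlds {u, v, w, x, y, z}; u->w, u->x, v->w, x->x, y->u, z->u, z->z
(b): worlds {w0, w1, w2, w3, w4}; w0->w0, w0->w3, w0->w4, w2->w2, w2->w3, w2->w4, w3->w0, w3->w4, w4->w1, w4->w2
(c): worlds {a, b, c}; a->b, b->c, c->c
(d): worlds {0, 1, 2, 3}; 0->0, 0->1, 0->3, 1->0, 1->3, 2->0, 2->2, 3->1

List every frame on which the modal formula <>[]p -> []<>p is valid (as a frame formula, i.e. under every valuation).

This is the axiom for convergence; its first-order frame correspondent is forall x forall y forall z (Rxy & Rxz -> exists w (Ryw & Rzw)).
(a): fails — Ruw and Ruw but w and w have no common successor.
(b): fails — Rw0w4 and Rw0w0 but w4 and w0 have no common successor.
(c): ✓.
(d): fails — R01 and R03 but 1 and 3 have no common successor.
Valid on: (c).

(c)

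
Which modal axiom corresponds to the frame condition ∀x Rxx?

□q → q

This is reflexivity; the standard corresponding axiom is T: □q → q.
Suppose □q→q is valid. At any x set V(q)={w : Rxw}. Then □q holds at x, so q holds at x, i.e. Rxx.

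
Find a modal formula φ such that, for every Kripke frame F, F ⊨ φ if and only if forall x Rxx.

□ψ → ψ

This is reflexivity; the standard corresponding axiom is T: □ψ → ψ.
Suppose □ψ→ψ is valid. At any x set V(ψ)={w : Rxw}. Then □ψ holds at x, so ψ holds at x, i.e. Rxx.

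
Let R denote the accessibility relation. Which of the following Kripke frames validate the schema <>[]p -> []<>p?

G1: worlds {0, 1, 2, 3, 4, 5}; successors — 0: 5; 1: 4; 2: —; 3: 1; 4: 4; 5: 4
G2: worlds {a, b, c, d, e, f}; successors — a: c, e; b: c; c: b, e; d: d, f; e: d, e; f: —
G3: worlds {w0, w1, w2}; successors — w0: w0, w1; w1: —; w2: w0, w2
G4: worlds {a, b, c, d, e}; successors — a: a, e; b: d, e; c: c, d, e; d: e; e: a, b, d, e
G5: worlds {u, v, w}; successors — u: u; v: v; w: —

G1, G4, G5

The schema corresponds to convergence: forall x forall y forall z (Rxy & Rxz -> exists w (Ryw & Rzw)).
G1: holds.
G2: fails — Rcb and Rce but b and e have no common successor.
G3: fails — Rw0w1 and Rw0w1 but w1 and w1 have no common successor.
G4: holds.
G5: holds.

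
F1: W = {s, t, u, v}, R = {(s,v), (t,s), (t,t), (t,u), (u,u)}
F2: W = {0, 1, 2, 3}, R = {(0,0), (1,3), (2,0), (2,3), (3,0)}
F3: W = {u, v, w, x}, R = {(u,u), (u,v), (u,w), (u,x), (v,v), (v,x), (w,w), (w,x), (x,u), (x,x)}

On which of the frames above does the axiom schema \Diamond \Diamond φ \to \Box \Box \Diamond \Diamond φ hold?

F2

The schema corresponds to a generalized confluence (Geach) condition: \forall x \forall y \forall z ((x R^2 y \wedge x R^2 z) \to \exists w (y = w \wedge z R^2 w)).
F1: fails — tR²s, tR²s but no w with s=w and sR²w.
F2: satisfies the condition.
F3: fails — uR²v, uR²w but no t with v=t and wR²t.
Valid on: F2.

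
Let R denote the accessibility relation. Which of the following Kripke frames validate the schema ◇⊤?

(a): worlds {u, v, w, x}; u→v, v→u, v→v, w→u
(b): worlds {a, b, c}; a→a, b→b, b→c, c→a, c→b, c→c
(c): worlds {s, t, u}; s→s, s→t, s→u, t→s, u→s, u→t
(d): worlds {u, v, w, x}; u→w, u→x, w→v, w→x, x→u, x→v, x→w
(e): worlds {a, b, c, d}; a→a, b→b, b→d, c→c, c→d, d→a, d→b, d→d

The schema corresponds to seriality: ∀x ∃y Rxy.
(a): fails — world x has no successor.
(b): ✓.
(c): ✓.
(d): fails — world v has no successor.
(e): ✓.
Valid on: (b), (c), (e).

(b), (c), (e)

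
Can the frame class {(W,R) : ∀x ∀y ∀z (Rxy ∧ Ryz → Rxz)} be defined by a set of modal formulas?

Yes: it is transitivity, defined by the 4 schema □p → □□p.

Yes, by □p → □□p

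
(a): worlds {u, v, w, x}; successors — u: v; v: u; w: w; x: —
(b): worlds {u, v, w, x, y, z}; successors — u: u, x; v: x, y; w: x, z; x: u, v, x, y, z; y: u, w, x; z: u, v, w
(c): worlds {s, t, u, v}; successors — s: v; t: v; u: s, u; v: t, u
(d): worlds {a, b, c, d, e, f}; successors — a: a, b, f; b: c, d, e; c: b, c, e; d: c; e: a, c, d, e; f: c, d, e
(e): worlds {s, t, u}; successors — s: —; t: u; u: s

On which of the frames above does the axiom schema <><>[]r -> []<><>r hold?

Frame correspondent (Sahlqvist): forall x forall y forall z ((x R^2 y & xRz) -> exists w (yRw & z R^2 w)) — i.e. a generalized confluence (Geach) condition.
(a): ✓.
(b): ✓.
(c): fails — uR²s, uRs but no w with sRw and sR²w.
(d): ✓.
(e): fails — tR²s, tRu but no w with sRw and uR²w.
Valid on: (a), (b), (d).

(a), (b), (d)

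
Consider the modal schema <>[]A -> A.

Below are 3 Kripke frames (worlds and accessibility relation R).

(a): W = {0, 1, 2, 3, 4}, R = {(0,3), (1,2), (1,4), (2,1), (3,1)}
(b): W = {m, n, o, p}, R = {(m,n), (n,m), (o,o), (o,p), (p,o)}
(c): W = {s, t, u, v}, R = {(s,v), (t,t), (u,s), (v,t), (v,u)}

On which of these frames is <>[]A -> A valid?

(b)

This is the axiom for symmetry; its first-order frame correspondent is forall x forall y (Rxy -> Ryx).
(a): fails — R31 but not R13.
(b): holds.
(c): fails — Rus but not Rsu.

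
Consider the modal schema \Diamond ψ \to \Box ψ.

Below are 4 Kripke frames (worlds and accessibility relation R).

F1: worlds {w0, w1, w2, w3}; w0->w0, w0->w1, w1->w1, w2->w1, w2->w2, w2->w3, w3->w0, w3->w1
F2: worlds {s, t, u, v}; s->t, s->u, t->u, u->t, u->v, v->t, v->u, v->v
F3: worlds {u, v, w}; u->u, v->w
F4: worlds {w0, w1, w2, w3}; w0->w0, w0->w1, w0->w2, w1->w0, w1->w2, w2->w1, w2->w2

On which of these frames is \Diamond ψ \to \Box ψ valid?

Frame correspondent (Sahlqvist): \forall x \forall y \forall z (Rxy \wedge Rxz \to y = z) — i.e. partial functionality.
F1: fails — w0 sees both w0 and w1.
F2: fails — s sees both t and u.
F3: holds.
F4: fails — w0 sees both w0 and w1.

F3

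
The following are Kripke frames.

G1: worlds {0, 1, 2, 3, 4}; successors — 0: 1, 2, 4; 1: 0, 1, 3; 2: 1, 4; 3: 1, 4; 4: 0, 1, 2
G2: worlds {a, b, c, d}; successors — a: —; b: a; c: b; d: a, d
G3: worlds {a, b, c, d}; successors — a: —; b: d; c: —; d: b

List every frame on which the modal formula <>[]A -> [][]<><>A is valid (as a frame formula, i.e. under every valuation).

G1, G3

This is the axiom for a generalized confluence (Geach) condition; its first-order frame correspondent is forall x forall y forall z ((xRy & x R^2 z) -> exists w (yRw & z R^2 w)).
G1: satisfies the condition.
G2: fails — cRb, cR²a but no w with bRw and aR²w.
G3: satisfies the condition.
Valid on: G1, G3.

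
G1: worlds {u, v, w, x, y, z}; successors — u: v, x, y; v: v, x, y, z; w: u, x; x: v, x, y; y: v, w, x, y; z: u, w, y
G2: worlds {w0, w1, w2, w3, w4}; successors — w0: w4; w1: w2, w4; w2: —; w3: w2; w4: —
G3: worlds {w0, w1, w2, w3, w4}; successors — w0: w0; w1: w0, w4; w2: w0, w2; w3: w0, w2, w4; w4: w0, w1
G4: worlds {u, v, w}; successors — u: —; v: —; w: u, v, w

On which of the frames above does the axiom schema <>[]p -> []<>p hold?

The schema corresponds to convergence: forall x forall y forall z (Rxy & Rxz -> exists w (Ryw & Rzw)).
G1: condition met.
G2: fails — Rw0w4 and Rw0w4 but w4 and w4 have no common successor.
G3: condition met.
G4: fails — Rww and Rwu but w and u have no common successor.

G1, G3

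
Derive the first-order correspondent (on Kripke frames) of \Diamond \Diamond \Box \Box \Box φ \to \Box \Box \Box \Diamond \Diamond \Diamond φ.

This is a Sahlqvist (Geach-type) schema ◇^2□^3φ → □^3◇^3φ.
Minimal-valuation argument: fix x; take any y with xR^2y and any z with xR^3z. Set V(φ) to the set of worlds R-reachable from y in exactly 3 steps. Then □^3φ holds at y, so the antecedent holds at x; validity forces ◇^3φ at z, giving a w with zR^3w and yR^3w.
First-order correspondent: \forall x \forall y \forall z ((x R^2 y \wedge x R^3 z) \to \exists w (y R^3 w \wedge z R^3 w)).

\forall x \forall y \forall z ((x R^2 y \wedge x R^3 z) \to \exists w (y R^3 w \wedge z R^3 w))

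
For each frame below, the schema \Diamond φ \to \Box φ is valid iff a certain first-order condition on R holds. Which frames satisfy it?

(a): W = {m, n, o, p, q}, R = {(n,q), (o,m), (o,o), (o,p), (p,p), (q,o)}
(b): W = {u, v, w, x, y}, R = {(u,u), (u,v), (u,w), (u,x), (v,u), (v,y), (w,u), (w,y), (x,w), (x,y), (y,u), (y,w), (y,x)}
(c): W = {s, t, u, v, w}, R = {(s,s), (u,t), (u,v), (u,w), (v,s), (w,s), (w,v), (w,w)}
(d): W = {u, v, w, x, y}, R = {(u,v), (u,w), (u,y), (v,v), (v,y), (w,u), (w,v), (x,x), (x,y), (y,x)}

This is the axiom for partial functionality; its first-order frame correspondent is \forall x \forall y \forall z (Rxy \wedge Rxz \to y = z).
(a): fails — o sees both m and o.
(b): fails — u sees both u and v.
(c): fails — u sees both t and v.
(d): fails — u sees both v and w.
Valid on no frame.

none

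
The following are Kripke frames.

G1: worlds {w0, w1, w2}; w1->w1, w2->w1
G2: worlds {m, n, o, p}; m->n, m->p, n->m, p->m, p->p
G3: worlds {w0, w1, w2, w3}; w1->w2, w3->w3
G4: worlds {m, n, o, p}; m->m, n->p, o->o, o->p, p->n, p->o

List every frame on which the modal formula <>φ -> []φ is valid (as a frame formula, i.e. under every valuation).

G1, G3

The schema corresponds to partial functionality: forall x forall y forall z (Rxy & Rxz -> y = z).
G1: condition met.
G2: fails — m sees both n and p.
G3: condition met.
G4: fails — o sees both o and p.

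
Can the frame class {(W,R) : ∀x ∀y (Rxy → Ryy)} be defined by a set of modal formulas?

Yes: it is shift-reflexivity, defined by the T□ schema □(□q → q).
Suppose □(□q→q) is valid. Take Rxy and set V(q)={w : Ryw}. Then at y, □q holds; since □(□q→q) at x, □q→q at y, so q at y, i.e. Ryy.

Definable; □(□q → q) defines it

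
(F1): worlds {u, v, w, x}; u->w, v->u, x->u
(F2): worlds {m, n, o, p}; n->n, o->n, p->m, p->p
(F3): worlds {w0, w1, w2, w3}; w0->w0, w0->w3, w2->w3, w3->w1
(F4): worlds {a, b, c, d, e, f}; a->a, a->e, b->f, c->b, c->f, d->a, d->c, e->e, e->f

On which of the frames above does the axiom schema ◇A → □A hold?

Frame correspondent (Sahlqvist): ∀x ∀y ∀z (Rxy ∧ Rxz → y = z) — i.e. partial functionality.
(F1): condition met.
(F2): fails — p sees both m and p.
(F3): fails — w0 sees both w0 and w3.
(F4): fails — a sees both a and e.
Valid on: (F1).

(F1)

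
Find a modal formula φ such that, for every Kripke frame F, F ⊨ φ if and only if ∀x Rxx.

□p → p

A defining formula is □p → p (the T axiom).
Suppose □p→p is valid. At any x set V(p)={w : Rxw}. Then □p holds at x, so p holds at x, i.e. Rxx.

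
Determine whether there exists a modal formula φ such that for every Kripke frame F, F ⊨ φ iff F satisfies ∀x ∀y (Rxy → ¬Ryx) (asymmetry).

No — not modally definable

Any modally definable frame class is closed under surjective bounded morphisms.
The 3-cycle (worlds s,t,u with s→t→u→s) is asymmetric. Mapping every world to a single reflexive point • is a surjective bounded morphism, and the reflexive point is not asymmetric (R•• but asymmetry requires ¬R••).
So no modal formula (or set of formulas) defines exactly the asymmetric frames.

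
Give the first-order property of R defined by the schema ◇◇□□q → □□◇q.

∀x ∀y ∀z ((xR²y ∧ xR²z) → ∃w (yR²w ∧ zRw))

This is a Sahlqvist (Geach-type) schema ◇^2□^2q → □^2◇^1q.
Minimal-valuation argument: fix x; take any y with xR^2y and any z with xR^2z. Set V(q) to the set of worlds R-reachable from y in exactly 2 steps. Then □^2q holds at y, so the antecedent holds at x; validity forces ◇^1q at z, giving a w with zR^1w and yR^2w.
First-order correspondent: ∀x ∀y ∀z ((xR²y ∧ xR²z) → ∃w (yR²w ∧ zRw)).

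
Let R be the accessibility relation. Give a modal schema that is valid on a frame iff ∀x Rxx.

This is reflexivity; the standard corresponding axiom is T: □q → q.

□q → q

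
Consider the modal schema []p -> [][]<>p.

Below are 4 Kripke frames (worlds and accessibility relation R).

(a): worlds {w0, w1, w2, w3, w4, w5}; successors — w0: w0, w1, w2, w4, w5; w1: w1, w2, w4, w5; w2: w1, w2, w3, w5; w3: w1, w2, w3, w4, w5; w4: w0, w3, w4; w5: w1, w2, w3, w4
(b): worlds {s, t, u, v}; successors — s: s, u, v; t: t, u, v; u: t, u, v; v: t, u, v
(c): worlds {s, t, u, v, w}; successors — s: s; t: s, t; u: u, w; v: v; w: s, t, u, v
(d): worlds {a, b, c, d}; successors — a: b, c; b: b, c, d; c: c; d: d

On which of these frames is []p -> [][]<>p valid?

This is the axiom for a generalized confluence (Geach) condition; its first-order frame correspondent is forall x forall z (x R^2 z -> exists w (xRw & zRw)).
(a): satisfies the condition.
(b): satisfies the condition.
(c): fails — uR²s but no w* with uRw* and sRw*.
(d): fails — aR²d but no w with aRw and dRw.

(a), (b)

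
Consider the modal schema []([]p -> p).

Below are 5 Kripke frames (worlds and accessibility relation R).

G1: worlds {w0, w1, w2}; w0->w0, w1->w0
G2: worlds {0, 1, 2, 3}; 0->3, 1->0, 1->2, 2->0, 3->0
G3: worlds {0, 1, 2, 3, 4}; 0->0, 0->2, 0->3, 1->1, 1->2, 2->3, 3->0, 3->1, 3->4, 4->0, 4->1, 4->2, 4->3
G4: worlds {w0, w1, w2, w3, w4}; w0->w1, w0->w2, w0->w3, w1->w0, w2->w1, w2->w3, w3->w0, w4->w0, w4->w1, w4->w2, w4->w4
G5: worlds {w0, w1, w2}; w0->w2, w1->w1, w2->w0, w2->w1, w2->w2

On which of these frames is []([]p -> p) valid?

This is the axiom for shift-reflexivity; its first-order frame correspondent is forall x forall y (Rxy -> Ryy).
G1: condition met.
G2: fails — R10 but not R00.
G3: fails — R34 but not R44.
G4: fails — Rw1w0 but not Rw0w0.
G5: fails — Rw2w0 but not Rw0w0.

G1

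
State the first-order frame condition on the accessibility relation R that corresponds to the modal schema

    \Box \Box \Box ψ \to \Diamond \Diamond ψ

\forall x \exists w (x R^3 w \wedge x R^2 w)

This is a Sahlqvist (Geach-type) schema ◇^0□^3ψ → □^0◇^2ψ.
Minimal-valuation argument: fix x; take any y with xR^0y and any z with xR^0z. Set V(ψ) to the set of worlds R-reachable from y in exactly 3 steps. Then □^3ψ holds at y, so the antecedent holds at x; validity forces ◇^2ψ at z, giving a w with zR^2w and yR^3w.
First-order correspondent: \forall x \exists w (x R^3 w \wedge x R^2 w).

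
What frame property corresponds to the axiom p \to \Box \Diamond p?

Suppose p→□◇p is valid. Take Rxy and set V(p)={x}. Then p at x, so □◇p at x, so ◇p at y, so some z with Ryz has p; z=x, i.e. Ryx.

Symmetry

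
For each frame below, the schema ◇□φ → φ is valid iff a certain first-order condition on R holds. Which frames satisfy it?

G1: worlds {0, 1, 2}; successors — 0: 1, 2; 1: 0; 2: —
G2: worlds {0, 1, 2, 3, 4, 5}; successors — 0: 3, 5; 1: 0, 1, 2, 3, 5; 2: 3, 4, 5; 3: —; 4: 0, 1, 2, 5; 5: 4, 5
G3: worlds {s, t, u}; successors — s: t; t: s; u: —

G3

Frame correspondent (Sahlqvist): ∀x ∀y (Rxy → Ryx) — i.e. symmetry.
G1: fails — R02 but not R20.
G2: fails — R10 but not R01.
G3: condition met.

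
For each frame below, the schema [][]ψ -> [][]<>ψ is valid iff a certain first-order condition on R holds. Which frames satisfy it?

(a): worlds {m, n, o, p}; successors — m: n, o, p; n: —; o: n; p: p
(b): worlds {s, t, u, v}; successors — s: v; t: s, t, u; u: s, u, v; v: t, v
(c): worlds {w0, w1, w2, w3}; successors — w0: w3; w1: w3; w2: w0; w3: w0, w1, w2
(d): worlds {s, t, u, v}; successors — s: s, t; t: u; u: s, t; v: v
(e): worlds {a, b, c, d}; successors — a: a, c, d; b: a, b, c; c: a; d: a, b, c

(b), (e)

Frame correspondent (Sahlqvist): forall x forall z (x R^2 z -> exists w (x R^2 w & zRw)) — i.e. a generalized confluence (Geach) condition.
(a): fails — mR²n but no w with mR²w and nRw.
(b): holds.
(c): fails — w0R²w0 but no w with w0R²w and w0Rw.
(d): fails — tR²t but no w with tR²w and tRw.
(e): holds.
Valid on: (b), (e).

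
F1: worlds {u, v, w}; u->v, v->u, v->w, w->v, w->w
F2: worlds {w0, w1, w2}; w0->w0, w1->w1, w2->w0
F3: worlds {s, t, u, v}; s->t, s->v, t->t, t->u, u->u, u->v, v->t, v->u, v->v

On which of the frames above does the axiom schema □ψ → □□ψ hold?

F2

This is the axiom for transitivity; its first-order frame correspondent is ∀x ∀y ∀z (Rxy ∧ Ryz → Rxz).
F1: fails — Ruv and Rvw but not Ruw.
F2: condition met.
F3: fails — Ruv and Rvt but not Rut.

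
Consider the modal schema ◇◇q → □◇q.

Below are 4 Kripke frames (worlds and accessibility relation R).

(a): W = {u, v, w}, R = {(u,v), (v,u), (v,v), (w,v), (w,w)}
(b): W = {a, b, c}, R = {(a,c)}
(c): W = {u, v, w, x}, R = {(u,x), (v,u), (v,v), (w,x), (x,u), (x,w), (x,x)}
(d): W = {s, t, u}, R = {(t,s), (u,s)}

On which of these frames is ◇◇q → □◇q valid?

(b), (d)

The schema corresponds to a generalized confluence (Geach) condition: ∀x ∀y ∀z ((xR²y ∧ xRz) → ∃w (y = w ∧ zRw)).
(a): fails — vR²u, vRu but no t with u=t and uRt.
(b): ✓.
(c): fails — vR²u, vRu but no t with u=t and uRt.
(d): ✓.
Valid on: (b), (d).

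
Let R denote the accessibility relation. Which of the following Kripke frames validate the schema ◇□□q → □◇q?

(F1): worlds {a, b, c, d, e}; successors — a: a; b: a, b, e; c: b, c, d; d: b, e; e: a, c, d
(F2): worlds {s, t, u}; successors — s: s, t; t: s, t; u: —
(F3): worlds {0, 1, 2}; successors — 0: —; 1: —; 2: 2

(F2), (F3)

This is the axiom for a generalized confluence (Geach) condition; its first-order frame correspondent is ∀x ∀y ∀z ((xRy ∧ xRz) → ∃w (yR²w ∧ zRw)).
(F1): fails — eRa, eRc but no w with aR²w and cRw.
(F2): satisfies the condition.
(F3): satisfies the condition.
Valid on: (F2), (F3).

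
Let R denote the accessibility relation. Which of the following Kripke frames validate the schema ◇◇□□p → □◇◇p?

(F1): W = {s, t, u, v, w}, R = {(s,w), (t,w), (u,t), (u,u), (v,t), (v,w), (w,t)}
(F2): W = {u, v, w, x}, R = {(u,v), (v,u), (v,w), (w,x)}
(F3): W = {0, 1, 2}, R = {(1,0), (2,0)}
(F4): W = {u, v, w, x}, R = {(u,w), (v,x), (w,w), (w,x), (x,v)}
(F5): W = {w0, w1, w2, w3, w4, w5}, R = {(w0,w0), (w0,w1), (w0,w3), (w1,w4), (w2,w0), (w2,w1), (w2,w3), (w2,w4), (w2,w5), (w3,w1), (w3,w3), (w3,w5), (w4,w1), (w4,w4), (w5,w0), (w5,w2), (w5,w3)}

(F3), (F5)

The schema corresponds to a generalized confluence (Geach) condition: ∀x ∀y ∀z ((xR²y ∧ xRz) → ∃w (yR²w ∧ zR²w)).
(F1): fails — sR²t, sRw but no w* with tR²w* and wR²w*.
(F2): fails — uR²u, uRv but no t with uR²t and vR²t.
(F3): condition met.
(F4): fails — vR²v, vRx but no t with vR²t and xR²t.
(F5): condition met.
Valid on: (F3), (F5).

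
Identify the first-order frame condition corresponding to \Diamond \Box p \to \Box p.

This is frame-equivalent to ◇p → □◇p (substitute ¬p for p and contrapose).
Suppose ◇p→□◇p is valid. Take Rxy, Rxz and set V(p)={y}. Then ◇p at x, so □◇p at x, so ◇p at z, so some w with Rzw has p; w=y, i.e. Rzy. By symmetry of the argument, Ryz.

the Euclidean property: \forall x \forall y \forall z (Rxy \wedge Rxz \to Ryz)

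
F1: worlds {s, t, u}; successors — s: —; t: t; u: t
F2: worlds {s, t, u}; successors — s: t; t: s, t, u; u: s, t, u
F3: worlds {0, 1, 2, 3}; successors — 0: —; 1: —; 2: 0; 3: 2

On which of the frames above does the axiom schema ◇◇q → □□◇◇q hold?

This is the axiom for a generalized confluence (Geach) condition; its first-order frame correspondent is ∀x ∀y ∀z ((xR²y ∧ xR²z) → ∃w (y = w ∧ zR²w)).
F1: condition met.
F2: condition met.
F3: fails — 3R²0, 3R²0 but no w with 0=w and 0R²w.
Valid on: F1, F2.

F1, F2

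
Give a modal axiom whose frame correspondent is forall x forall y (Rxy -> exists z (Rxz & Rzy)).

□□r → □r

The condition is density. The C4 schema □□r → □r defines it.
Suppose □□r→□r is valid. Take Rxy and set V(r)={w : xR²w}. Then □□r at x, so □r at x, so r at y, i.e. ∃z(Rxz∧Rzy).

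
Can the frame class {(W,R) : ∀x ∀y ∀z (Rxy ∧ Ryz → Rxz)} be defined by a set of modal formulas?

This is a Sahlqvist condition; the 4 axiom □p → □□p defines it.
Suppose □p→□□p is valid. Take Rxy, Ryz and set V(p)={w : Rxw}. Then □p at x, so □□p at x, so □p at y, so p at z, i.e. Rxz.

Yes — defined by □p → □□p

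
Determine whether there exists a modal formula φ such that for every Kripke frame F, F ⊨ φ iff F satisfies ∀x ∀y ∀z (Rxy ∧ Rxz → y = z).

Yes, by ◇r → □r

This is a Sahlqvist condition; the CD axiom ◇r → □r defines it.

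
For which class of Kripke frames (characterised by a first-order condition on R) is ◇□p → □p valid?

the Euclidean property: ∀x ∀y ∀z (Rxy ∧ Rxz → Ryz)

This is frame-equivalent to ◇p → □◇p (substitute ¬p for p and contrapose).
Suppose ◇p→□◇p is valid. Take Rxy, Rxz and set V(p)={y}. Then ◇p at x, so □◇p at x, so ◇p at z, so some w with Rzw has p; w=y, i.e. Rzy. By symmetry of the argument, Ryz.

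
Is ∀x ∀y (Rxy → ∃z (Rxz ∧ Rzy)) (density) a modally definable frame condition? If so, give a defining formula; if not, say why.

This is a Sahlqvist condition; the C4 axiom □□r → □r defines it.
Suppose □□r→□r is valid. Take Rxy and set V(r)={w : xR²w}. Then □□r at x, so □r at x, so r at y, i.e. ∃z(Rxz∧Rzy).

Yes, by □□r → □r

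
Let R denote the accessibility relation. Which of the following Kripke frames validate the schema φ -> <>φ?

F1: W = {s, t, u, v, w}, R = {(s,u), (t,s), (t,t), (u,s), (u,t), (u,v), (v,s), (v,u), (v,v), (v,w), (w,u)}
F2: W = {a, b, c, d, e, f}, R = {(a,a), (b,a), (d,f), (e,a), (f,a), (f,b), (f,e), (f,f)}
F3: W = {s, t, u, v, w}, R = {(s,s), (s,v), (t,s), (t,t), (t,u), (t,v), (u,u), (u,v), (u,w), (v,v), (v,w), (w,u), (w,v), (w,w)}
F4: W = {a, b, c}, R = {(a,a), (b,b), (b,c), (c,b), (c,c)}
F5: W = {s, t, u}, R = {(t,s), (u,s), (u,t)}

This is the axiom for reflexivity; its first-order frame correspondent is forall x Rxx.
F1: fails — world s does not see itself.
F2: fails — world b does not see itself.
F3: holds.
F4: holds.
F5: fails — world s does not see itself.
Valid on: F3, F4.

F3, F4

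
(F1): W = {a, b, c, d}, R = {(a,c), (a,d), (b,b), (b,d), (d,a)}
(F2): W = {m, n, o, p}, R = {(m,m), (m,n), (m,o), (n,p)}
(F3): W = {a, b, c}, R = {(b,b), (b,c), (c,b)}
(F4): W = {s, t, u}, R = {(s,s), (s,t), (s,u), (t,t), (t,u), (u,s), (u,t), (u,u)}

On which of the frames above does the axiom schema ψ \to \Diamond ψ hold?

Frame correspondent (Sahlqvist): \forall x Rxx — i.e. reflexivity.
(F1): fails — world a does not see itself.
(F2): fails — world n does not see itself.
(F3): fails — world a does not see itself.
(F4): ✓.
Valid on: (F4).

(F4)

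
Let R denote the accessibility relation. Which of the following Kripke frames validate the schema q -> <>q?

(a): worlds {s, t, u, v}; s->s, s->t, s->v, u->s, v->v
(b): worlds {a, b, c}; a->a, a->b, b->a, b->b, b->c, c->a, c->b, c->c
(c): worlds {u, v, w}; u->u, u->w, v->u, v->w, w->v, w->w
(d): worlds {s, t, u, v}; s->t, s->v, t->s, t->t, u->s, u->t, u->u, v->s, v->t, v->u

(b)

Frame correspondent (Sahlqvist): forall x Rxx — i.e. reflexivity.
(a): fails — world t does not see itself.
(b): holds.
(c): fails — world v does not see itself.
(d): fails — world s does not see itself.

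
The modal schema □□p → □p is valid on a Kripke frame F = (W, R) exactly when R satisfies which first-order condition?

density

This is the C4 axiom.
Its frame correspondent is density — ∀x ∀y (Rxy → ∃z (Rxz ∧ Rzy)).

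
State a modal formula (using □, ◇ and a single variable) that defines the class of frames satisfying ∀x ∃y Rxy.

□q → ◇q

A defining formula is □q → ◇q (the D axiom).
Suppose □q→◇q is valid. At any x set V(q)=W. Then □q at x, so ◇q at x, so x has a successor.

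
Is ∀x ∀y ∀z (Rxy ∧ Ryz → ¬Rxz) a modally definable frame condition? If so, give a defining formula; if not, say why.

Modal frame validity is preserved under surjective bounded morphisms.
The 7-cycle (worlds w0,w1,w2,w3,w4,w5,w6 with w0→w1→w2→w3→w4→w5→w6→w0) is intransitive. Mapping every world to a single reflexive point • is a surjective bounded morphism; the reflexive point is not intransitive (R••∧R•• but R••).
Hence intransitivity is not modally definable.

Not definable by any modal formula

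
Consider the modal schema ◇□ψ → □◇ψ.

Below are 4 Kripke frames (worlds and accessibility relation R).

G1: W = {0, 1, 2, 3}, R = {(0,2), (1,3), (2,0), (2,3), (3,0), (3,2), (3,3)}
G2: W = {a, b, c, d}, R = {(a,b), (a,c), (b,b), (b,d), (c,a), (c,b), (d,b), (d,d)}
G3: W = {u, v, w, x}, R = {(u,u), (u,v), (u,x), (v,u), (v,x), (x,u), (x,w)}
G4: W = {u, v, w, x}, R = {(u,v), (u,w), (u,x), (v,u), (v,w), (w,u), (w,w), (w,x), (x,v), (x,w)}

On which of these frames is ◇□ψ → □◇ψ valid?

Frame correspondent (Sahlqvist): ∀x ∀y ∀z (Rxy ∧ Rxz → ∃w (Ryw ∧ Rzw)) — i.e. convergence.
G1: fails — R32 and R30 but 2 and 0 have no common successor.
G2: holds.
G3: fails — Rxw and Rxw but w and w have no common successor.
G4: holds.

G2, G4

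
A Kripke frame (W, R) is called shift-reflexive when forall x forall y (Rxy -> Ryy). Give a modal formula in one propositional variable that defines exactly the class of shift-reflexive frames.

The condition is shift-reflexivity. The T□ schema □(□q → q) defines it.

□(□q → q)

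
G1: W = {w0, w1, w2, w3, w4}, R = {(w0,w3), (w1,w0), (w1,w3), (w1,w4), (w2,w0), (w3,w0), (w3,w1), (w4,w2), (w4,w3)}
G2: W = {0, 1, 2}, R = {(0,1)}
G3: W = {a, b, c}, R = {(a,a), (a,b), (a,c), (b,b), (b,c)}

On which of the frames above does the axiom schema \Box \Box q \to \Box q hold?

G3

Frame correspondent (Sahlqvist): \forall x \forall y (Rxy \to \exists z (Rxz \wedge Rzy)) — i.e. density.
G1: fails — Rw3w1 but no z with Rw3z and Rzw1.
G2: fails — R01 but no z with R0z and Rz1.
G3: satisfies the condition.
Valid on: G3.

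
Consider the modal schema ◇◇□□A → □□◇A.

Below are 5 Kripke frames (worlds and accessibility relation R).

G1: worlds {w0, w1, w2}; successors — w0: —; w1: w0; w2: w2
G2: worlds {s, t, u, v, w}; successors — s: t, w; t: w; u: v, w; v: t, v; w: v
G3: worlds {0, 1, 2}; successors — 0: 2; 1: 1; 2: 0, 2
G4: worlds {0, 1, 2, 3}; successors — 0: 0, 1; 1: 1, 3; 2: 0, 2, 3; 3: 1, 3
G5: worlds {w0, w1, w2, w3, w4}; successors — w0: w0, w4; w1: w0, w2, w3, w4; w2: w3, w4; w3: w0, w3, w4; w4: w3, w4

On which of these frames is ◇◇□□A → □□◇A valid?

G1, G3, G4, G5

This is the axiom for a generalized confluence (Geach) condition; its first-order frame correspondent is ∀x ∀y ∀z ((xR²y ∧ xR²z) → ∃w (yR²w ∧ zRw)).
G1: satisfies the condition.
G2: fails — uR²t, uR²t but no w* with tR²w* and tRw*.
G3: satisfies the condition.
G4: satisfies the condition.
G5: satisfies the condition.
Valid on: G1, G3, G4, G5.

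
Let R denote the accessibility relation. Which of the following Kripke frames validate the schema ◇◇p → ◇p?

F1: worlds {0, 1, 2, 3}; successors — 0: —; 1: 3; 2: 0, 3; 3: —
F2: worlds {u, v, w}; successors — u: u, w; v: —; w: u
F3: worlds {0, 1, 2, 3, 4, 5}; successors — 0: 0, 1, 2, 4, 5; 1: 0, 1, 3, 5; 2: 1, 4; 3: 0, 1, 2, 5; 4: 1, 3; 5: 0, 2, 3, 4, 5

F1

The schema corresponds to transitivity: ∀x ∀y ∀z (Rxy ∧ Ryz → Rxz).
F1: ✓.
F2: fails — Rwu and Ruw but not Rww.
F3: fails — R53 and R31 but not R51.
Valid on: F1.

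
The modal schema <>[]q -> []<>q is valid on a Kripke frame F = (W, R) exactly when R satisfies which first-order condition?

Convergence

Suppose ◇□q→□◇q is valid. Take Rxy, Rxz and set V(q)={w : Ryw}. Then □q at y so ◇□q at x, so □◇q at x, so ◇q at z, giving w with Rzw and Ryw.
Conversely, any frame satisfying forall x forall y forall z (Rxy & Rxz -> exists w (Ryw & Rzw)) validates the schema.
So the correspondent is convergence.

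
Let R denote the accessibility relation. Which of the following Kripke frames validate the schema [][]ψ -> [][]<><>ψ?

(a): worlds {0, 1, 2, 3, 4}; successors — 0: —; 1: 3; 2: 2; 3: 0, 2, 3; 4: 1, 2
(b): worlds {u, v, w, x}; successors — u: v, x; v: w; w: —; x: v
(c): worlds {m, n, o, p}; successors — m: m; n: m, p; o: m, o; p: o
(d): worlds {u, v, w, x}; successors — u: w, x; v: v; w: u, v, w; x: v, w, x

The schema corresponds to a generalized confluence (Geach) condition: forall x forall z (x R^2 z -> exists w (x R^2 w & z R^2 w)).
(a): fails — 1R²0 but no w with 1R²w and 0R²w.
(b): fails — uR²v but no t with uR²t and vR²t.
(c): ✓.
(d): ✓.
Valid on: (c), (d).

(c), (d)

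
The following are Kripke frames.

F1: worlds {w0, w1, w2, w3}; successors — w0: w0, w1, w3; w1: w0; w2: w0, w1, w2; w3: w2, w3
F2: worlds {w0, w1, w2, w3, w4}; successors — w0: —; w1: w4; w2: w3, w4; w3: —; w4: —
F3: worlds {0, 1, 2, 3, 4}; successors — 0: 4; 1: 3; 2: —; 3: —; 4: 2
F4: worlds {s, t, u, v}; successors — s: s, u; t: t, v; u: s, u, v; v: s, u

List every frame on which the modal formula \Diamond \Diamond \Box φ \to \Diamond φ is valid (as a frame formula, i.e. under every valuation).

F2

The schema corresponds to a generalized confluence (Geach) condition: \forall x \forall y (x R^2 y \to \exists w (yRw \wedge xRw)).
F1: fails — w1R²w3 but no w with w3Rw and w1Rw.
F2: satisfies the condition.
F3: fails — 0R²2 but no w with 2Rw and 0Rw.
F4: fails — tR²s but no w with sRw and tRw.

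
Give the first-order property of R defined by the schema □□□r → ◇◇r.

This is a Sahlqvist (Geach-type) schema ◇^0□^3r → □^0◇^2r.
Minimal-valuation argument: fix x; take any y with xR^0y and any z with xR^0z. Set V(r) to the set of worlds R-reachable from y in exactly 3 steps. Then □^3r holds at y, so the antecedent holds at x; validity forces ◇^2r at z, giving a w with zR^2w and yR^3w.
First-order correspondent: ∀x ∃w (xR³w ∧ xR²w).

∀x ∃w (xR³w ∧ xR²w)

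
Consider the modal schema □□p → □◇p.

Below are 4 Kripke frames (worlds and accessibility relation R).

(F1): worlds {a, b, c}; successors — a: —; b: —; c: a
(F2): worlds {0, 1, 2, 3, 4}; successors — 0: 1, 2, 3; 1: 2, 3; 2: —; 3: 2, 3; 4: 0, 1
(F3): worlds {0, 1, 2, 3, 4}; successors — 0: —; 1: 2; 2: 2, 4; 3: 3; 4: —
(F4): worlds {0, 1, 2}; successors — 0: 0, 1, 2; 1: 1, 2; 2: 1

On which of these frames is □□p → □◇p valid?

(F4)

The schema corresponds to a generalized confluence (Geach) condition: ∀x ∀z (xRz → ∃w (xR²w ∧ zRw)).
(F1): fails — cRa but no w with cR²w and aRw.
(F2): fails — 0R2 but no w with 0R²w and 2Rw.
(F3): fails — 2R4 but no w with 2R²w and 4Rw.
(F4): satisfies the condition.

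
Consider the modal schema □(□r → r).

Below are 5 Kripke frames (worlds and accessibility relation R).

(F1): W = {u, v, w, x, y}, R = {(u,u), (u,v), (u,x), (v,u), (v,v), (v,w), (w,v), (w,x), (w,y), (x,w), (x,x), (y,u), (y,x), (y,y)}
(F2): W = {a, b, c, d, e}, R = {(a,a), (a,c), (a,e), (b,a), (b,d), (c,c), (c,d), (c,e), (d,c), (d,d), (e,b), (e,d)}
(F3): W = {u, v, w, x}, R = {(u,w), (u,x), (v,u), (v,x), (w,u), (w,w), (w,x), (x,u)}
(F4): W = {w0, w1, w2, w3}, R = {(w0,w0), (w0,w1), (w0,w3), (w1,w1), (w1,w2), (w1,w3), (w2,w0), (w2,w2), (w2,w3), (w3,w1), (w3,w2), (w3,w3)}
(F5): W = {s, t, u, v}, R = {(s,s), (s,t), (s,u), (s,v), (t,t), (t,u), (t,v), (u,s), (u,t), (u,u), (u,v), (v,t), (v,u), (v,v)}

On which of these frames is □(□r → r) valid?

This is the axiom for shift-reflexivity; its first-order frame correspondent is ∀x ∀y (Rxy → Ryy).
(F1): fails — Rxw but not Rww.
(F2): fails — Reb but not Rbb.
(F3): fails — Rwu but not Ruu.
(F4): ✓.
(F5): ✓.

(F4), (F5)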